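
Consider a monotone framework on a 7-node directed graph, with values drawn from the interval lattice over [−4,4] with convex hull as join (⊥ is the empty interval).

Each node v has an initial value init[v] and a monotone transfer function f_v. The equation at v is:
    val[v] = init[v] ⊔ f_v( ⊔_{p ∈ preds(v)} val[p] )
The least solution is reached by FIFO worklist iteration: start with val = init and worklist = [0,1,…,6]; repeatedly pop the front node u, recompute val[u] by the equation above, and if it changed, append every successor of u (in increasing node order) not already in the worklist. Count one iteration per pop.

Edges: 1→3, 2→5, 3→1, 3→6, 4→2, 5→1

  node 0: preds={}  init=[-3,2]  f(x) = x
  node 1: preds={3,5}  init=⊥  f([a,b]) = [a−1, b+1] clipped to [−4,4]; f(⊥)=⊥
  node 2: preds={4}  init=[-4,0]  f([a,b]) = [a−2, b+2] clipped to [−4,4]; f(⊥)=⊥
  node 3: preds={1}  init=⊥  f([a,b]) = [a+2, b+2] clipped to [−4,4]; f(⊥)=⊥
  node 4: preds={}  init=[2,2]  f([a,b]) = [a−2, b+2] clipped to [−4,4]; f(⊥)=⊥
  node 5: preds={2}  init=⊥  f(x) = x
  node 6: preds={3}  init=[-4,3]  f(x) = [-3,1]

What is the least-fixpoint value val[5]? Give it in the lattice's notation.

[-4,4]

Worklist (11 pops):
  #1 pop 0: in=⊥ → [-3,2] (no change)
  #2 pop 1: in=⊥ → ⊥ (no change)
  #3 pop 2: in=[2,2] → [-4,4] (was [-4,0]); enqueue []
  #4 pop 3: in=⊥ → ⊥ (no change)
  #5 pop 4: in=⊥ → [2,2] (no change)
  #6 pop 5: in=[-4,4] → [-4,4] (was ⊥); enqueue [1]
  #7 pop 6: in=⊥ → [-4,3] (no change)
  #8 pop 1: in=[-4,4] → [-4,4] (was ⊥); enqueue [3]
  #9 pop 3: in=[-4,4] → [-2,4] (was ⊥); enqueue [1,6]
  #10 pop 1: in=[-4,4] → [-4,4] (no change)
  #11 pop 6: in=[-2,4] → [-4,3] (no change)

Fixpoint:
  val[0] = [-3,2]
  val[1] = [-4,4]
  val[2] = [-4,4]
  val[3] = [-2,4]
  val[4] = [2,2]
  val[5] = [-4,4]
  val[6] = [-4,3]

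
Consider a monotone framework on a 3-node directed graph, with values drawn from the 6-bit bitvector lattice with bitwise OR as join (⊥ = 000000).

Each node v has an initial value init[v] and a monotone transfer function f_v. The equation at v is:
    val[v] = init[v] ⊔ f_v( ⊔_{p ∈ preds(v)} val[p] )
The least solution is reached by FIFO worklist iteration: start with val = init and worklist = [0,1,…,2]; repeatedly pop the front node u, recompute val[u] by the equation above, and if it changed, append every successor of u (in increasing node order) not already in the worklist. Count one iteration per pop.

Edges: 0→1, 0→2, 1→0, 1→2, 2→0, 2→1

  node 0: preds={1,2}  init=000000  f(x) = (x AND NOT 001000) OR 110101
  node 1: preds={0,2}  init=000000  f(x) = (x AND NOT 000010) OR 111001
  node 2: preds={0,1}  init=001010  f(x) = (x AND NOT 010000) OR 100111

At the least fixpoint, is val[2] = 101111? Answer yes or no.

yes

Trace (5 dequeues):
  [1] u=0 | in 001010 | out 110111 | prev 000000 | push {}
  [2] u=1 | in 111111 | out 111101 | prev 000000 | push {0}
  [3] u=2 | in 111111 | out 101111 | prev 001010 | push {1}
  [4] u=0 | in 111111 | out 110111 | ==
  [5] u=1 | in 111111 | out 111101 | ==

Converged values:
  [0] 110111
  [1] 111101
  [2] 101111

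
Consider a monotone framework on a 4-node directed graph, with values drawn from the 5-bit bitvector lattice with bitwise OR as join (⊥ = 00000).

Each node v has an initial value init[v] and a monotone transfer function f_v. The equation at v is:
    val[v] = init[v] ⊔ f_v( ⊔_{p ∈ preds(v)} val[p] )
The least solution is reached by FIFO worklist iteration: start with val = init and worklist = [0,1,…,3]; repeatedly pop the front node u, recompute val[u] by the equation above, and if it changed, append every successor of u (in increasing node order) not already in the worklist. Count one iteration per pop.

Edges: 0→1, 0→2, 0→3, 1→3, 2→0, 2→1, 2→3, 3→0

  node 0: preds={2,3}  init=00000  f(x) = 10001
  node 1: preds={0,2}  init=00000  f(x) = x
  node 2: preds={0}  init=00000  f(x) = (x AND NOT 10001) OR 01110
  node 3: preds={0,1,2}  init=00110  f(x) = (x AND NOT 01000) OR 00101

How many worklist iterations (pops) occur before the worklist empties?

7

Trace (7 dequeues):
  [1] u=0 | in 00110 | out 10001 | prev 00000 | push {}
  [2] u=1 | in 10001 | out 10001 | prev 00000 | push {}
  [3] u=2 | in 10001 | out 01110 | prev 00000 | push {0,1}
  [4] u=3 | in 11111 | out 10111 | prev 00110 | push {}
  [5] u=0 | in 11111 | out 10001 | ==
  [6] u=1 | in 11111 | out 11111 | prev 10001 | push {3}
  [7] u=3 | in 11111 | out 10111 | ==

Converged values:
  [0] 10001
  [1] 11111
  [2] 01110
  [3] 10111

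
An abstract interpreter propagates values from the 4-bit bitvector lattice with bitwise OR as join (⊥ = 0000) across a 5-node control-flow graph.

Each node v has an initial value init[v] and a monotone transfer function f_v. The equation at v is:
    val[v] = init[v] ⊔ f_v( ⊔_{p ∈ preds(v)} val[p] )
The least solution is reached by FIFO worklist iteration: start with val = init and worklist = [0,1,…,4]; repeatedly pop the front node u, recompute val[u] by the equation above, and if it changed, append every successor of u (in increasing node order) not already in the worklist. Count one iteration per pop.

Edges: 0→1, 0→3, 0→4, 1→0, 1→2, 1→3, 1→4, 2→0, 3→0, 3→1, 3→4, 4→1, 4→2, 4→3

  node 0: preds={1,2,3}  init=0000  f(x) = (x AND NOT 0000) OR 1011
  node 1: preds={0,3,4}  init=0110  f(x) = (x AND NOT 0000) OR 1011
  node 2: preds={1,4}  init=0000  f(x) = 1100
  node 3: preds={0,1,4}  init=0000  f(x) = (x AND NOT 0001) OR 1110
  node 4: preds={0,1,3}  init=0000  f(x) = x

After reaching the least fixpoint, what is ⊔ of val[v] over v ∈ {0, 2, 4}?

1111

Trace (9 dequeues):
  [1] u=0 | in 0110 | out 1111 | prev 0000 | push {}
  [2] u=1 | in 1111 | out 1111 | prev 0110 | push {0}
  [3] u=2 | in 1111 | out 1100 | prev 0000 | push {}
  [4] u=3 | in 1111 | out 1110 | prev 0000 | push {1}
  [5] u=4 | in 1111 | out 1111 | prev 0000 | push {2,3}
  [6] u=0 | in 1111 | out 1111 | ==
  [7] u=1 | in 1111 | out 1111 | ==
  [8] u=2 | in 1111 | out 1100 | ==
  [9] u=3 | in 1111 | out 1110 | ==

Converged values:
  [0] 1111
  [1] 1111
  [2] 1100
  [3] 1110
  [4] 1111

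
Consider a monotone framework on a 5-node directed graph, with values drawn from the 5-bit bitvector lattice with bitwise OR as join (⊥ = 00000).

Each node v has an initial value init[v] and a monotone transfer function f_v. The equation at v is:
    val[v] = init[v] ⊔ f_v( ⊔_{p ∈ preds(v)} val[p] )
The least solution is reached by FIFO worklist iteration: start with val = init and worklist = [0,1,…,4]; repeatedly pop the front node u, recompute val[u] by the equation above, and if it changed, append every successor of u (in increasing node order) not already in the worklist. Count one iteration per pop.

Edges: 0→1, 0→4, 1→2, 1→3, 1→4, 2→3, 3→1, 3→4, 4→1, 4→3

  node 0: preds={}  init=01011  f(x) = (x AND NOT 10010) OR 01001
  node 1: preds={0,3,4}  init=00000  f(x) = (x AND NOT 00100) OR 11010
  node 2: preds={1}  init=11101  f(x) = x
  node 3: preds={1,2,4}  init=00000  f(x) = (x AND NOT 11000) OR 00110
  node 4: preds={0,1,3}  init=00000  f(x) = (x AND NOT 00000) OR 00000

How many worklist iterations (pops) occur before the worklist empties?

Worklist (7 pops):
  #1 pop 0: in=00000 → 01011 (no change)
  #2 pop 1: in=01011 → 11011 (was 00000); enqueue []
  #3 pop 2: in=11011 → 11111 (was 11101); enqueue []
  #4 pop 3: in=11111 → 00111 (was 00000); enqueue [1]
  #5 pop 4: in=11111 → 11111 (was 00000); enqueue [3]
  #6 pop 1: in=11111 → 11011 (no change)
  #7 pop 3: in=11111 → 00111 (no change)

Fixpoint:
  val[0] = 01011
  val[1] = 11011
  val[2] = 11111
  val[3] = 00111
  val[4] = 11111

7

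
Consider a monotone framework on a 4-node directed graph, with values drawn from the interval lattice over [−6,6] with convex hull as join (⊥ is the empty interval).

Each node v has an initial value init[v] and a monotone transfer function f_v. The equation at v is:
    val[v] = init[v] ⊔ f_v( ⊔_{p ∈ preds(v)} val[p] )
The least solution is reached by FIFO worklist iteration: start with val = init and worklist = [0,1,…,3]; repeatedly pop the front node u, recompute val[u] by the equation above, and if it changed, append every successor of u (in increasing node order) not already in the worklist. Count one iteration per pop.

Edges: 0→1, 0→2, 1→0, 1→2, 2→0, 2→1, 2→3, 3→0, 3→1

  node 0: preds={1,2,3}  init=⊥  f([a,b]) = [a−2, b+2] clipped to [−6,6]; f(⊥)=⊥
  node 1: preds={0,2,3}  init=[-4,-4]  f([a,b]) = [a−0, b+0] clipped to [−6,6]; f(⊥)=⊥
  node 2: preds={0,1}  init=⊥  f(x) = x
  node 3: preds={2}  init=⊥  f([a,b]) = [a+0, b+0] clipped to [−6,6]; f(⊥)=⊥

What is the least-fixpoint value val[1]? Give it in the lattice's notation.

Iteration log — 24 steps:
  step 1. node 0  ⊔preds=[-4,-4]  new=[-6,-2]  old=⊥  +wl: 
  step 2. node 1  ⊔preds=[-6,-2]  new=[-6,-2]  old=[-4,-4]  +wl: 0
  step 3. node 2  ⊔preds=[-6,-2]  new=[-6,-2]  old=⊥  +wl: 1
  step 4. node 3  ⊔preds=[-6,-2]  new=[-6,-2]  old=⊥  +wl: 
  step 5. node 0  ⊔preds=[-6,-2]  new=[-6,0]  old=[-6,-2]  +wl: 2
  step 6. node 1  ⊔preds=[-6,0]  new=[-6,0]  old=[-6,-2]  +wl: 0
  step 7. node 2  ⊔preds=[-6,0]  new=[-6,0]  old=[-6,-2]  +wl: 1,3
  step 8. node 0  ⊔preds=[-6,0]  new=[-6,2]  old=[-6,0]  +wl: 2
  step 9. node 1  ⊔preds=[-6,2]  new=[-6,2]  old=[-6,0]  +wl: 0
  step 10. node 3  ⊔preds=[-6,0]  new=[-6,0]  old=[-6,-2]  +wl: 1
  step 11. node 2  ⊔preds=[-6,2]  new=[-6,2]  old=[-6,0]  +wl: 3
  step 12. node 0  ⊔preds=[-6,2]  new=[-6,4]  old=[-6,2]  +wl: 2
  step 13. node 1  ⊔preds=[-6,4]  new=[-6,4]  old=[-6,2]  +wl: 0
  step 14. node 3  ⊔preds=[-6,2]  new=[-6,2]  old=[-6,0]  +wl: 1
  step 15. node 2  ⊔preds=[-6,4]  new=[-6,4]  old=[-6,2]  +wl: 3
  step 16. node 0  ⊔preds=[-6,4]  new=[-6,6]  old=[-6,4]  +wl: 2
  step 17. node 1  ⊔preds=[-6,6]  new=[-6,6]  old=[-6,4]  +wl: 0
  step 18. node 3  ⊔preds=[-6,4]  new=[-6,4]  old=[-6,2]  +wl: 1
  step 19. node 2  ⊔preds=[-6,6]  new=[-6,6]  old=[-6,4]  +wl: 3
  step 20. node 0  ⊔preds=[-6,6]  new=[-6,6]  stable
  step 21. node 1  ⊔preds=[-6,6]  new=[-6,6]  stable
  step 22. node 3  ⊔preds=[-6,6]  new=[-6,6]  old=[-6,4]  +wl: 0,1
  step 23. node 0  ⊔preds=[-6,6]  new=[-6,6]  stable
  step 24. node 1  ⊔preds=[-6,6]  new=[-6,6]  stable

Least fixpoint reached:
  node 0: [-6,6]
  node 1: [-6,6]
  node 2: [-6,6]
  node 3: [-6,6]

[-6,6]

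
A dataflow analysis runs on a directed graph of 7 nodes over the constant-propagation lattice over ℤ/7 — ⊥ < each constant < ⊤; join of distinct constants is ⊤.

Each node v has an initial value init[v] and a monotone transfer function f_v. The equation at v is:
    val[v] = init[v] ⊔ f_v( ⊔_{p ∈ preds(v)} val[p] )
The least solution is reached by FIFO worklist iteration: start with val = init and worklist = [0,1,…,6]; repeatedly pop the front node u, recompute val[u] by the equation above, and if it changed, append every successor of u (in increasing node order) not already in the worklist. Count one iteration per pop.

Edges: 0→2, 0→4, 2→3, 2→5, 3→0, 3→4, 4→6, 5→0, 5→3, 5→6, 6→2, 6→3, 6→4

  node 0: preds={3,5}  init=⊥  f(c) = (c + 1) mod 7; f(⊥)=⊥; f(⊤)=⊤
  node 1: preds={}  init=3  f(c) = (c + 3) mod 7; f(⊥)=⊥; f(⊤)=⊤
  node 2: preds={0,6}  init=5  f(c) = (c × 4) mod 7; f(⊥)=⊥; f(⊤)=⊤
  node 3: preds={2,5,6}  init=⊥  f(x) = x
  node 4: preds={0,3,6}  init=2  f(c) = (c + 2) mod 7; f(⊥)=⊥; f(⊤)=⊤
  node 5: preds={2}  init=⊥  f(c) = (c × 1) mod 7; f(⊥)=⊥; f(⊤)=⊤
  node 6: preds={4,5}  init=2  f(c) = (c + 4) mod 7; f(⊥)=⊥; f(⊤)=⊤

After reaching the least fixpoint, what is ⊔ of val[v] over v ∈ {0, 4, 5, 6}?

Iteration log — 11 steps:
  step 1. node 0  ⊔preds=⊥  new=⊥  stable
  step 2. node 1  ⊔preds=⊥  new=3  stable
  step 3. node 2  ⊔preds=2  new=⊤  old=5  +wl: 
  step 4. node 3  ⊔preds=⊤  new=⊤  old=⊥  +wl: 0
  step 5. node 4  ⊔preds=⊤  new=⊤  old=2  +wl: 
  step 6. node 5  ⊔preds=⊤  new=⊤  old=⊥  +wl: 3
  step 7. node 6  ⊔preds=⊤  new=⊤  old=2  +wl: 2,4
  step 8. node 0  ⊔preds=⊤  new=⊤  old=⊥  +wl: 
  step 9. node 3  ⊔preds=⊤  new=⊤  stable
  step 10. node 2  ⊔preds=⊤  new=⊤  stable
  step 11. node 4  ⊔preds=⊤  new=⊤  stable

Least fixpoint reached:
  node 0: ⊤
  node 1: 3
  node 2: ⊤
  node 3: ⊤
  node 4: ⊤
  node 5: ⊤
  node 6: ⊤

⊤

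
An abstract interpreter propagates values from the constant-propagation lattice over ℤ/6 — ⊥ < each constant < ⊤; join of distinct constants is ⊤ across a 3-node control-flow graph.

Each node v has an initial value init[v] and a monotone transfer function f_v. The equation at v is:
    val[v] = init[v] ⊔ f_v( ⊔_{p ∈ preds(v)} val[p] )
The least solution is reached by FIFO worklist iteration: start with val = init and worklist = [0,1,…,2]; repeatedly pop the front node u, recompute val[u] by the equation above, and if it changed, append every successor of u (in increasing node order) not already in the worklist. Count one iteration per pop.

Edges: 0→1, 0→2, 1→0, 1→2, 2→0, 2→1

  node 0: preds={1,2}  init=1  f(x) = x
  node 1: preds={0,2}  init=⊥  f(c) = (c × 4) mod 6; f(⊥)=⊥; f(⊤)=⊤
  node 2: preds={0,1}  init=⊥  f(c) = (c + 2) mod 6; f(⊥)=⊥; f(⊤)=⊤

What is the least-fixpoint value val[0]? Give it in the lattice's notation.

⊤

Iteration log — 7 steps:
  step 1. node 0  ⊔preds=⊥  new=1  stable
  step 2. node 1  ⊔preds=1  new=4  old=⊥  +wl: 0
  step 3. node 2  ⊔preds=⊤  new=⊤  old=⊥  +wl: 1
  step 4. node 0  ⊔preds=⊤  new=⊤  old=1  +wl: 2
  step 5. node 1  ⊔preds=⊤  new=⊤  old=4  +wl: 0
  step 6. node 2  ⊔preds=⊤  new=⊤  stable
  step 7. node 0  ⊔preds=⊤  new=⊤  stable

Least fixpoint reached:
  node 0: ⊤
  node 1: ⊤
  node 2: ⊤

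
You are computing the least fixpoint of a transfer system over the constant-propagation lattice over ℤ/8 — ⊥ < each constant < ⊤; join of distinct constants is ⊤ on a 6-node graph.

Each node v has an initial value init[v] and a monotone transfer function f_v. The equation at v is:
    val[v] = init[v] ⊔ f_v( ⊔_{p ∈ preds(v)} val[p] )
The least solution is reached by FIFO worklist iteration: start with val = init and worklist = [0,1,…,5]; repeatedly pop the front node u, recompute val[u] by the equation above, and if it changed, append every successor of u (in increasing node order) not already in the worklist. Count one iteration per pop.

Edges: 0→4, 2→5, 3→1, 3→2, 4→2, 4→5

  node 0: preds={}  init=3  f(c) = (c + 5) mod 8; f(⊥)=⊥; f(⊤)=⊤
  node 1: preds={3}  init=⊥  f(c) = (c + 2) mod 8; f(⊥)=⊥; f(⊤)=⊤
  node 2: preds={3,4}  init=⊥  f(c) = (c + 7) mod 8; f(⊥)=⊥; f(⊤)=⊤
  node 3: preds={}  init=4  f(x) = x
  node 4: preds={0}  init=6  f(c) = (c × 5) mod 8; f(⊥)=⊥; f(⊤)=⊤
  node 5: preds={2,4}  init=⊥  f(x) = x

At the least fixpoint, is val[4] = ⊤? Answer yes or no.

yes

Trace (7 dequeues):
  [1] u=0 | in ⊥ | out 3 | ==
  [2] u=1 | in 4 | out 6 | prev ⊥ | push {}
  [3] u=2 | in ⊤ | out ⊤ | prev ⊥ | push {}
  [4] u=3 | in ⊥ | out 4 | ==
  [5] u=4 | in 3 | out ⊤ | prev 6 | push {2}
  [6] u=5 | in ⊤ | out ⊤ | prev ⊥ | push {}
  [7] u=2 | in ⊤ | out ⊤ | ==

Converged values:
  [0] 3
  [1] 6
  [2] ⊤
  [3] 4
  [4] ⊤
  [5] ⊤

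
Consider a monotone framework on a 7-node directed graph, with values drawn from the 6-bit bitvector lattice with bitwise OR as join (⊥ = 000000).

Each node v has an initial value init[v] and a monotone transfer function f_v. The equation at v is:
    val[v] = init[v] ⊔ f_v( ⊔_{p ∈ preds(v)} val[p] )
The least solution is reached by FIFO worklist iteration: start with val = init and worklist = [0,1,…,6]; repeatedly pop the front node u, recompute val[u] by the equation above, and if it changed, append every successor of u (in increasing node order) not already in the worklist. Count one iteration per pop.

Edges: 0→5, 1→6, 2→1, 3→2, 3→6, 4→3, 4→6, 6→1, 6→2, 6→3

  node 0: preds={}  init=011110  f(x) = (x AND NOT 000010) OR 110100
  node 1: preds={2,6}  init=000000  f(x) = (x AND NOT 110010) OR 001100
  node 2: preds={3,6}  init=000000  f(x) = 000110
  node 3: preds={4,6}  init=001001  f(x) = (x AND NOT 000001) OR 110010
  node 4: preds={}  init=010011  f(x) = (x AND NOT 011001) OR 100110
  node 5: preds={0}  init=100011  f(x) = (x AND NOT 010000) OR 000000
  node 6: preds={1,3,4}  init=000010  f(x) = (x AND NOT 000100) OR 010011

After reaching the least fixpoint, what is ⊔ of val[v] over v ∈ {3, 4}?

Trace (12 dequeues):
  [1] u=0 | in 000000 | out 111110 | prev 011110 | push {}
  [2] u=1 | in 000010 | out 001100 | prev 000000 | push {}
  [3] u=2 | in 001011 | out 000110 | prev 000000 | push {1}
  [4] u=3 | in 010011 | out 111011 | prev 001001 | push {2}
  [5] u=4 | in 000000 | out 110111 | prev 010011 | push {3}
  [6] u=5 | in 111110 | out 101111 | prev 100011 | push {}
  [7] u=6 | in 111111 | out 111011 | prev 000010 | push {}
  [8] u=1 | in 111111 | out 001101 | prev 001100 | push {6}
  [9] u=2 | in 111011 | out 000110 | ==
  [10] u=3 | in 111111 | out 111111 | prev 111011 | push {2}
  [11] u=6 | in 111111 | out 111011 | ==
  [12] u=2 | in 111111 | out 000110 | ==

Converged values:
  [0] 111110
  [1] 001101
  [2] 000110
  [3] 111111
  [4] 110111
  [5] 101111
  [6] 111011

111111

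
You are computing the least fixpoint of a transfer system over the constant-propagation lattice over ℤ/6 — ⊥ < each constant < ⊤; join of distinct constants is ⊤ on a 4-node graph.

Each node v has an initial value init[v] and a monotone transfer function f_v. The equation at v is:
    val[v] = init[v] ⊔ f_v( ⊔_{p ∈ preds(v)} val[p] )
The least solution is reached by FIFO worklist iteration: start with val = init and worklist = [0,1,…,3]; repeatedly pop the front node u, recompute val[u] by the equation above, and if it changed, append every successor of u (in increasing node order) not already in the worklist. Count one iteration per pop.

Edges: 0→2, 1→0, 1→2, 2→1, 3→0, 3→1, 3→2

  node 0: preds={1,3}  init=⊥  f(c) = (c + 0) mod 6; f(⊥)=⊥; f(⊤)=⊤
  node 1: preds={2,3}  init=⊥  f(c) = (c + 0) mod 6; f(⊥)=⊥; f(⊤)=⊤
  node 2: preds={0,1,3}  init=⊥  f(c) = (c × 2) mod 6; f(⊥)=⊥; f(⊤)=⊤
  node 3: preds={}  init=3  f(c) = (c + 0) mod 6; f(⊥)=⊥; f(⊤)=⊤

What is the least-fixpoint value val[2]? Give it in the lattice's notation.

Worklist (9 pops):
  #1 pop 0: in=3 → 3 (was ⊥); enqueue []
  #2 pop 1: in=3 → 3 (was ⊥); enqueue [0]
  #3 pop 2: in=3 → 0 (was ⊥); enqueue [1]
  #4 pop 3: in=⊥ → 3 (no change)
  #5 pop 0: in=3 → 3 (no change)
  #6 pop 1: in=⊤ → ⊤ (was 3); enqueue [0,2]
  #7 pop 0: in=⊤ → ⊤ (was 3); enqueue []
  #8 pop 2: in=⊤ → ⊤ (was 0); enqueue [1]
  #9 pop 1: in=⊤ → ⊤ (no change)

Fixpoint:
  val[0] = ⊤
  val[1] = ⊤
  val[2] = ⊤
  val[3] = 3

⊤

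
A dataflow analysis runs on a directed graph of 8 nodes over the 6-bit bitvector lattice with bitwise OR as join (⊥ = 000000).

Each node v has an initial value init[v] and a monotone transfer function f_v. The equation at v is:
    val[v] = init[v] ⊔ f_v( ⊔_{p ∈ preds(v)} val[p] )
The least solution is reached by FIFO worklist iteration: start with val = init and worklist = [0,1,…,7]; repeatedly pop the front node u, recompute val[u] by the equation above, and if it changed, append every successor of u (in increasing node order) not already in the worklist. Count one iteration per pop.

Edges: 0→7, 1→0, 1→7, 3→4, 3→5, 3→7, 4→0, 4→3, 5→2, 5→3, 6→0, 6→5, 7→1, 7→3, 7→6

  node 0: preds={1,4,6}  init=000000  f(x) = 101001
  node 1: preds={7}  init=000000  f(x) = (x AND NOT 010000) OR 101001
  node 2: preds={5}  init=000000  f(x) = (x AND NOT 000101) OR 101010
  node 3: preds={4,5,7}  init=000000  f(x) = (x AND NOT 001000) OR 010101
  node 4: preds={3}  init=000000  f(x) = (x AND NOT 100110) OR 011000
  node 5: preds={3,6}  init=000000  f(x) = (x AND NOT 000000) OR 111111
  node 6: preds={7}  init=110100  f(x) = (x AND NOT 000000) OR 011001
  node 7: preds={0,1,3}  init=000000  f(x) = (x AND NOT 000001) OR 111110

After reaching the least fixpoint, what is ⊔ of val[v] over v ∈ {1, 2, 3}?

Worklist (18 pops):
  #1 pop 0: in=110100 → 101001 (was 000000); enqueue []
  #2 pop 1: in=000000 → 101001 (was 000000); enqueue [0]
  #3 pop 2: in=000000 → 101010 (was 000000); enqueue []
  #4 pop 3: in=000000 → 010101 (was 000000); enqueue []
  #5 pop 4: in=010101 → 011001 (was 000000); enqueue [3]
  #6 pop 5: in=110101 → 111111 (was 000000); enqueue [2]
  #7 pop 6: in=000000 → 111101 (was 110100); enqueue [5]
  #8 pop 7: in=111101 → 111110 (was 000000); enqueue [1,6]
  #9 pop 0: in=111101 → 101001 (no change)
  #10 pop 3: in=111111 → 110111 (was 010101); enqueue [4,7]
  #11 pop 2: in=111111 → 111010 (was 101010); enqueue []
  #12 pop 5: in=111111 → 111111 (no change)
  #13 pop 1: in=111110 → 101111 (was 101001); enqueue [0]
  #14 pop 6: in=111110 → 111111 (was 111101); enqueue [5]
  #15 pop 4: in=110111 → 011001 (no change)
  #16 pop 7: in=111111 → 111110 (no change)
  #17 pop 0: in=111111 → 101001 (no change)
  #18 pop 5: in=111111 → 111111 (no change)

Fixpoint:
  val[0] = 101001
  val[1] = 101111
  val[2] = 111010
  val[3] = 110111
  val[4] = 011001
  val[5] = 111111
  val[6] = 111111
  val[7] = 111110

111111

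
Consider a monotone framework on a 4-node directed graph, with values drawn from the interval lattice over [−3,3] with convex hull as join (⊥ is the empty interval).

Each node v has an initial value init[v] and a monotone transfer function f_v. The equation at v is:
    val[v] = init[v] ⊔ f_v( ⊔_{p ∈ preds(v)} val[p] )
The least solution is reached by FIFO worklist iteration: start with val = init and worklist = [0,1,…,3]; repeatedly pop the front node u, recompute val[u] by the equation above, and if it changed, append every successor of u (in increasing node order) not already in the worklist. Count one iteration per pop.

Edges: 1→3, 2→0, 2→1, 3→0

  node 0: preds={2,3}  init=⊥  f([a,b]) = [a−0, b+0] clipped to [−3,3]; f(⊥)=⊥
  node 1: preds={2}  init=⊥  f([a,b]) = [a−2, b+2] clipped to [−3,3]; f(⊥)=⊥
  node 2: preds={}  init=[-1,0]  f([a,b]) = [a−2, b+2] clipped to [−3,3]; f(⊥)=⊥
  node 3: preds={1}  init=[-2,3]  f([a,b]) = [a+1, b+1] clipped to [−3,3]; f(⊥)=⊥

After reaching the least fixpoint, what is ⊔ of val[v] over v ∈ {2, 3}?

[-2,3]

Worklist (4 pops):
  #1 pop 0: in=[-2,3] → [-2,3] (was ⊥); enqueue []
  #2 pop 1: in=[-1,0] → [-3,2] (was ⊥); enqueue []
  #3 pop 2: in=⊥ → [-1,0] (no change)
  #4 pop 3: in=[-3,2] → [-2,3] (no change)

Fixpoint:
  val[0] = [-2,3]
  val[1] = [-3,2]
  val[2] = [-1,0]
  val[3] = [-2,3]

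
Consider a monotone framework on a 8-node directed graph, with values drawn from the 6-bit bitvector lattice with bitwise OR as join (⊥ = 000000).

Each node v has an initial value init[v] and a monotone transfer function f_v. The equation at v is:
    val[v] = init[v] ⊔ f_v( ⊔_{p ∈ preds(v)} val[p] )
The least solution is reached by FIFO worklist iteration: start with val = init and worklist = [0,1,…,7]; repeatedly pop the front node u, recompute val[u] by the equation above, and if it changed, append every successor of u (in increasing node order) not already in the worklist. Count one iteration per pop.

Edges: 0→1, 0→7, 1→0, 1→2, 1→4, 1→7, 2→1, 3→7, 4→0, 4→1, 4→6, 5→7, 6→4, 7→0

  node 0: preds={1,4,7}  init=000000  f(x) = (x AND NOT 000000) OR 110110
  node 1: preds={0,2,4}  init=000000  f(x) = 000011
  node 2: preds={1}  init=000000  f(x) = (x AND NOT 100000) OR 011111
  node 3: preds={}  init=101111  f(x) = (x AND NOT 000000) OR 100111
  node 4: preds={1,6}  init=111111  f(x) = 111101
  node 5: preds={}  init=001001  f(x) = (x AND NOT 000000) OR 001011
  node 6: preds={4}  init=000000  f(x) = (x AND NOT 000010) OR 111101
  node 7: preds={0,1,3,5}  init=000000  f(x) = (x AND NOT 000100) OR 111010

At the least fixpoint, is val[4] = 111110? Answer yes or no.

no

Trace (11 dequeues):
  [1] u=0 | in 111111 | out 111111 | prev 000000 | push {}
  [2] u=1 | in 111111 | out 000011 | prev 000000 | push {0}
  [3] u=2 | in 000011 | out 011111 | prev 000000 | push {1}
  [4] u=3 | in 000000 | out 101111 | ==
  [5] u=4 | in 000011 | out 111111 | ==
  [6] u=5 | in 000000 | out 001011 | prev 001001 | push {}
  [7] u=6 | in 111111 | out 111101 | prev 000000 | push {4}
  [8] u=7 | in 111111 | out 111011 | prev 000000 | push {}
  [9] u=0 | in 111111 | out 111111 | ==
  [10] u=1 | in 111111 | out 000011 | ==
  [11] u=4 | in 111111 | out 111111 | ==

Converged values:
  [0] 111111
  [1] 000011
  [2] 011111
  [3] 101111
  [4] 111111
  [5] 001011
  [6] 111101
  [7] 111011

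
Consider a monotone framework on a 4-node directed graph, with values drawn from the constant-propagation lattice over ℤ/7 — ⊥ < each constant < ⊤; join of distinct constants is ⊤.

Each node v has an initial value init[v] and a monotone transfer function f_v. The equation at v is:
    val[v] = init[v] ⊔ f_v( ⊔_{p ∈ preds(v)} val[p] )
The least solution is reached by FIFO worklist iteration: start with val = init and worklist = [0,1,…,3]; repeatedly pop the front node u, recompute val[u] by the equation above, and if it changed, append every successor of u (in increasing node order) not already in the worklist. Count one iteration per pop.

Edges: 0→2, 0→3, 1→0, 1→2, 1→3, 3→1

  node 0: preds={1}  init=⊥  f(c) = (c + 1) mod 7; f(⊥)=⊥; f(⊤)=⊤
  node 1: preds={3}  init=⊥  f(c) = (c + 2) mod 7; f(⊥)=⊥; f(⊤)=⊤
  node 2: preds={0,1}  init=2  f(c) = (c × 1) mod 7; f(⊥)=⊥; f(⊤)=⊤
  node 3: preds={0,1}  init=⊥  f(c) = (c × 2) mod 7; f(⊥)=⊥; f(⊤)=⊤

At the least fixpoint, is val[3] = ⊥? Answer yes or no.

Worklist (4 pops):
  #1 pop 0: in=⊥ → ⊥ (no change)
  #2 pop 1: in=⊥ → ⊥ (no change)
  #3 pop 2: in=⊥ → 2 (no change)
  #4 pop 3: in=⊥ → ⊥ (no change)

Fixpoint:
  val[0] = ⊥
  val[1] = ⊥
  val[2] = 2
  val[3] = ⊥

yes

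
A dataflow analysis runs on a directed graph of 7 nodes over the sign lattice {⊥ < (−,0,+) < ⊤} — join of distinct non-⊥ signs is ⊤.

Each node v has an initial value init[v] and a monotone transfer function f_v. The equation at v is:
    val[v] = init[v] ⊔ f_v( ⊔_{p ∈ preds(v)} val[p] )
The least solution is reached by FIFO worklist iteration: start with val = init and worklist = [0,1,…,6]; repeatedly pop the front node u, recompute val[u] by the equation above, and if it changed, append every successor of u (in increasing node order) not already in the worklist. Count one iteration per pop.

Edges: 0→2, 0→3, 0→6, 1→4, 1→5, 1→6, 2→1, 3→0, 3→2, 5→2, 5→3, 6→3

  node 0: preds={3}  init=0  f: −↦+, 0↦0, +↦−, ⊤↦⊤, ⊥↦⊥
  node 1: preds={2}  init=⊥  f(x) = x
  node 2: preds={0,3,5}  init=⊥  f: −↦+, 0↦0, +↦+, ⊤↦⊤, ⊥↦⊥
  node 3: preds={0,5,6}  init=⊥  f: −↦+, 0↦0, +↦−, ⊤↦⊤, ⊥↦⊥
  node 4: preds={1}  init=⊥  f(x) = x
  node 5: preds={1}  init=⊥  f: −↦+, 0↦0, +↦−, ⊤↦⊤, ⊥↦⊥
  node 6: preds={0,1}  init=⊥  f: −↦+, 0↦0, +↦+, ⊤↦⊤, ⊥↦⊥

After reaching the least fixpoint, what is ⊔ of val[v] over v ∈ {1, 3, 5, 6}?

Trace (16 dequeues):
  [1] u=0 | in ⊥ | out 0 | ==
  [2] u=1 | in ⊥ | out ⊥ | ==
  [3] u=2 | in 0 | out 0 | prev ⊥ | push {1}
  [4] u=3 | in 0 | out 0 | prev ⊥ | push {0,2}
  [5] u=4 | in ⊥ | out ⊥ | ==
  [6] u=5 | in ⊥ | out ⊥ | ==
  [7] u=6 | in 0 | out 0 | prev ⊥ | push {3}
  [8] u=1 | in 0 | out 0 | prev ⊥ | push {4,5,6}
  [9] u=0 | in 0 | out 0 | ==
  [10] u=2 | in 0 | out 0 | ==
  [11] u=3 | in 0 | out 0 | ==
  [12] u=4 | in 0 | out 0 | prev ⊥ | push {}
  [13] u=5 | in 0 | out 0 | prev ⊥ | push {2,3}
  [14] u=6 | in 0 | out 0 | ==
  [15] u=2 | in 0 | out 0 | ==
  [16] u=3 | in 0 | out 0 | ==

Converged values:
  [0] 0
  [1] 0
  [2] 0
  [3] 0
  [4] 0
  [5] 0
  [6] 0

0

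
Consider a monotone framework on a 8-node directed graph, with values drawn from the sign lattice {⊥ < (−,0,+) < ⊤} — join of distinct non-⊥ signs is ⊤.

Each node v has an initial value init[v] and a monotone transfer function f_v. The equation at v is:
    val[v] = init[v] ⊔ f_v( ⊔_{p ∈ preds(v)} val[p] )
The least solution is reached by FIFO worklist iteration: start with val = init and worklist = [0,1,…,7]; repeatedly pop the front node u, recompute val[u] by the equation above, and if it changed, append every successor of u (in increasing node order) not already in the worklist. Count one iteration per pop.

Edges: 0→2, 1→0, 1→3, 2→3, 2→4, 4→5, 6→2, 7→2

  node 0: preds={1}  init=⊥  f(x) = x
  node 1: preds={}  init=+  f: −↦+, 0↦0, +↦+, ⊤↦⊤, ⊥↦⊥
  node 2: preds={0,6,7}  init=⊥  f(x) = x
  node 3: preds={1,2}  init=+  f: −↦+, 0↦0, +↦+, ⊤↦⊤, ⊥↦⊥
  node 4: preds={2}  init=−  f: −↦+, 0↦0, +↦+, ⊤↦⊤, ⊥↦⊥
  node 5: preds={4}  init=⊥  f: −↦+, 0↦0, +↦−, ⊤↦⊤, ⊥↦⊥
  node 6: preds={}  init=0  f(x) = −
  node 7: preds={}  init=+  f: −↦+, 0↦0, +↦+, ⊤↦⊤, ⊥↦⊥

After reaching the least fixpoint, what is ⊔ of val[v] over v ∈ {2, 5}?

⊤

Trace (9 dequeues):
  [1] u=0 | in + | out + | prev ⊥ | push {}
  [2] u=1 | in ⊥ | out + | ==
  [3] u=2 | in ⊤ | out ⊤ | prev ⊥ | push {}
  [4] u=3 | in ⊤ | out ⊤ | prev + | push {}
  [5] u=4 | in ⊤ | out ⊤ | prev − | push {}
  [6] u=5 | in ⊤ | out ⊤ | prev ⊥ | push {}
  [7] u=6 | in ⊥ | out ⊤ | prev 0 | push {2}
  [8] u=7 | in ⊥ | out + | ==
  [9] u=2 | in ⊤ | out ⊤ | ==

Converged values:
  [0] +
  [1] +
  [2] ⊤
  [3] ⊤
  [4] ⊤
  [5] ⊤
  [6] ⊤
  [7] +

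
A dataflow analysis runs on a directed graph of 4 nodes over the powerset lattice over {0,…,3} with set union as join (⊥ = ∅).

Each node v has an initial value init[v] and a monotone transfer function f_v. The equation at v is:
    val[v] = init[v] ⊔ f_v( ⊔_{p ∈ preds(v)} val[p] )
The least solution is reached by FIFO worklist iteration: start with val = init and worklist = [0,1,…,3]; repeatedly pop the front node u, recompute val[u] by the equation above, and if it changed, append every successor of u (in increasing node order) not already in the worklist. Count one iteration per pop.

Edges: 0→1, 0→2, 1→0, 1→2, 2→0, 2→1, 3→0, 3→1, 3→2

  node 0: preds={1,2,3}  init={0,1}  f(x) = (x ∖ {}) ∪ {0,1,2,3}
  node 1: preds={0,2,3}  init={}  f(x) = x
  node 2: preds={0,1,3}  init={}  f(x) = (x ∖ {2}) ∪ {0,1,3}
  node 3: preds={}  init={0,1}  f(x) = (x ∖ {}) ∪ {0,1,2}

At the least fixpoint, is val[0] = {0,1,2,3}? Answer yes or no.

Trace (7 dequeues):
  [1] u=0 | in {0,1} | out {0,1,2,3} | prev {0,1} | push {}
  [2] u=1 | in {0,1,2,3} | out {0,1,2,3} | prev {} | push {0}
  [3] u=2 | in {0,1,2,3} | out {0,1,3} | prev {} | push {1}
  [4] u=3 | in {} | out {0,1,2} | prev {0,1} | push {2}
  [5] u=0 | in {0,1,2,3} | out {0,1,2,3} | ==
  [6] u=1 | in {0,1,2,3} | out {0,1,2,3} | ==
  [7] u=2 | in {0,1,2,3} | out {0,1,3} | ==

Converged values:
  [0] {0,1,2,3}
  [1] {0,1,2,3}
  [2] {0,1,3}
  [3] {0,1,2}

yes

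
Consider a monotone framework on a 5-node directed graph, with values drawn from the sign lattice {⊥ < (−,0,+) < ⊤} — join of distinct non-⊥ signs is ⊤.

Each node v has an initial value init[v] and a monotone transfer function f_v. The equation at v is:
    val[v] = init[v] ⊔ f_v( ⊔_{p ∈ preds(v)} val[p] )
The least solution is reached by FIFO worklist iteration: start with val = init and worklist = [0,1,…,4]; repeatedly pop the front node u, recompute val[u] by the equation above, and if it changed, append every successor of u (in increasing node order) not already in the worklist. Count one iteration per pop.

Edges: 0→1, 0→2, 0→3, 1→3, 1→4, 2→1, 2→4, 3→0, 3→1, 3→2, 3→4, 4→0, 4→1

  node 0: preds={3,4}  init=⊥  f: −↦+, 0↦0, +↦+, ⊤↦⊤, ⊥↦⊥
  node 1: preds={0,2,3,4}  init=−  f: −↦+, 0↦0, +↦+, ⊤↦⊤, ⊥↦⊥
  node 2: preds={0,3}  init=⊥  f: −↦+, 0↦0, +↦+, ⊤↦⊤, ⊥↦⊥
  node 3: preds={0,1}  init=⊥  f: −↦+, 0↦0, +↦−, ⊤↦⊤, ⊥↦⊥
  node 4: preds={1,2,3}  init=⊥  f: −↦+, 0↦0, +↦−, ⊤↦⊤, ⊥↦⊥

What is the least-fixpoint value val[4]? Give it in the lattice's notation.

Iteration log — 13 steps:
  step 1. node 0  ⊔preds=⊥  new=⊥  stable
  step 2. node 1  ⊔preds=⊥  new=−  stable
  step 3. node 2  ⊔preds=⊥  new=⊥  stable
  step 4. node 3  ⊔preds=−  new=+  old=⊥  +wl: 0,1,2
  step 5. node 4  ⊔preds=⊤  new=⊤  old=⊥  +wl: 
  step 6. node 0  ⊔preds=⊤  new=⊤  old=⊥  +wl: 3
  step 7. node 1  ⊔preds=⊤  new=⊤  old=−  +wl: 4
  step 8. node 2  ⊔preds=⊤  new=⊤  old=⊥  +wl: 1
  step 9. node 3  ⊔preds=⊤  new=⊤  old=+  +wl: 0,2
  step 10. node 4  ⊔preds=⊤  new=⊤  stable
  step 11. node 1  ⊔preds=⊤  new=⊤  stable
  step 12. node 0  ⊔preds=⊤  new=⊤  stable
  step 13. node 2  ⊔preds=⊤  new=⊤  stable

Least fixpoint reached:
  node 0: ⊤
  node 1: ⊤
  node 2: ⊤
  node 3: ⊤
  node 4: ⊤

⊤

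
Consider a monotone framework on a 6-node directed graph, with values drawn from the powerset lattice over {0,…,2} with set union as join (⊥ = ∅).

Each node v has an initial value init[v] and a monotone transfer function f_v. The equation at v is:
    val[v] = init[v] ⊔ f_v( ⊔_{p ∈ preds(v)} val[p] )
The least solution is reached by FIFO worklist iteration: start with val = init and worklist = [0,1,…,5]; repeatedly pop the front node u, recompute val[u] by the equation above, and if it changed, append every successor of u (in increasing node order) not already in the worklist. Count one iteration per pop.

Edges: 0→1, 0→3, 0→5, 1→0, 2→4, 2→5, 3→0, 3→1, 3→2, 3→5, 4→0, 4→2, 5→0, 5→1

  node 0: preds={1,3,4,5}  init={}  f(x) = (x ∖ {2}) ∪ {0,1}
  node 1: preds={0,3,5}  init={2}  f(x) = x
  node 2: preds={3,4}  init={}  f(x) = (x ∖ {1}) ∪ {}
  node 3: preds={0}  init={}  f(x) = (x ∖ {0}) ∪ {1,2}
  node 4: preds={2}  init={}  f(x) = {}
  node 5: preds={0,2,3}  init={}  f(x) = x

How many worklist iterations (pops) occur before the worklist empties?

11

Iteration log — 11 steps:
  step 1. node 0  ⊔preds={2}  new={0,1}  old={}  +wl: 
  step 2. node 1  ⊔preds={0,1}  new={0,1,2}  old={2}  +wl: 0
  step 3. node 2  ⊔preds={}  new={}  stable
  step 4. node 3  ⊔preds={0,1}  new={1,2}  old={}  +wl: 1,2
  step 5. node 4  ⊔preds={}  new={}  stable
  step 6. node 5  ⊔preds={0,1,2}  new={0,1,2}  old={}  +wl: 
  step 7. node 0  ⊔preds={0,1,2}  new={0,1}  stable
  step 8. node 1  ⊔preds={0,1,2}  new={0,1,2}  stable
  step 9. node 2  ⊔preds={1,2}  new={2}  old={}  +wl: 4,5
  step 10. node 4  ⊔preds={2}  new={}  stable
  step 11. node 5  ⊔preds={0,1,2}  new={0,1,2}  stable

Least fixpoint reached:
  node 0: {0,1}
  node 1: {0,1,2}
  node 2: {2}
  node 3: {1,2}
  node 4: {}
  node 5: {0,1,2}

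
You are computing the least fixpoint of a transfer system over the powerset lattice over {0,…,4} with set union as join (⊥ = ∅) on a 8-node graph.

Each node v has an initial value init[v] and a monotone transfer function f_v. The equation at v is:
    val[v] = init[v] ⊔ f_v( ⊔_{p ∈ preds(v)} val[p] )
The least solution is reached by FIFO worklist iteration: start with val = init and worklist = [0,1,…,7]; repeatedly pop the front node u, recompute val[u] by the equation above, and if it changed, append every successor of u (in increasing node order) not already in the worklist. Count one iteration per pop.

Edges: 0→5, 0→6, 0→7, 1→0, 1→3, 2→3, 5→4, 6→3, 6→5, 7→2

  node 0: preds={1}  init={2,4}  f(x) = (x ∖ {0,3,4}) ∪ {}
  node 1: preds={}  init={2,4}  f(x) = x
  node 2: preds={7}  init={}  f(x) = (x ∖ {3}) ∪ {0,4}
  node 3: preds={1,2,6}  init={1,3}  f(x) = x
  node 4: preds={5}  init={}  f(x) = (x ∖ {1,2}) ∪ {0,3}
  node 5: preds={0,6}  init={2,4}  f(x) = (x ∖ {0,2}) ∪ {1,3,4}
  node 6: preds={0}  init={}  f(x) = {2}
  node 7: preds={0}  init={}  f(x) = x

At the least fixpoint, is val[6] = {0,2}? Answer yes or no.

Worklist (13 pops):
  #1 pop 0: in={2,4} → {2,4} (no change)
  #2 pop 1: in={} → {2,4} (no change)
  #3 pop 2: in={} → {0,4} (was {}); enqueue []
  #4 pop 3: in={0,2,4} → {0,1,2,3,4} (was {1,3}); enqueue []
  #5 pop 4: in={2,4} → {0,3,4} (was {}); enqueue []
  #6 pop 5: in={2,4} → {1,2,3,4} (was {2,4}); enqueue [4]
  #7 pop 6: in={2,4} → {2} (was {}); enqueue [3,5]
  #8 pop 7: in={2,4} → {2,4} (was {}); enqueue [2]
  #9 pop 4: in={1,2,3,4} → {0,3,4} (no change)
  #10 pop 3: in={0,2,4} → {0,1,2,3,4} (no change)
  #11 pop 5: in={2,4} → {1,2,3,4} (no change)
  #12 pop 2: in={2,4} → {0,2,4} (was {0,4}); enqueue [3]
  #13 pop 3: in={0,2,4} → {0,1,2,3,4} (no change)

Fixpoint:
  val[0] = {2,4}
  val[1] = {2,4}
  val[2] = {0,2,4}
  val[3] = {0,1,2,3,4}
  val[4] = {0,3,4}
  val[5] = {1,2,3,4}
  val[6] = {2}
  val[7] = {2,4}

no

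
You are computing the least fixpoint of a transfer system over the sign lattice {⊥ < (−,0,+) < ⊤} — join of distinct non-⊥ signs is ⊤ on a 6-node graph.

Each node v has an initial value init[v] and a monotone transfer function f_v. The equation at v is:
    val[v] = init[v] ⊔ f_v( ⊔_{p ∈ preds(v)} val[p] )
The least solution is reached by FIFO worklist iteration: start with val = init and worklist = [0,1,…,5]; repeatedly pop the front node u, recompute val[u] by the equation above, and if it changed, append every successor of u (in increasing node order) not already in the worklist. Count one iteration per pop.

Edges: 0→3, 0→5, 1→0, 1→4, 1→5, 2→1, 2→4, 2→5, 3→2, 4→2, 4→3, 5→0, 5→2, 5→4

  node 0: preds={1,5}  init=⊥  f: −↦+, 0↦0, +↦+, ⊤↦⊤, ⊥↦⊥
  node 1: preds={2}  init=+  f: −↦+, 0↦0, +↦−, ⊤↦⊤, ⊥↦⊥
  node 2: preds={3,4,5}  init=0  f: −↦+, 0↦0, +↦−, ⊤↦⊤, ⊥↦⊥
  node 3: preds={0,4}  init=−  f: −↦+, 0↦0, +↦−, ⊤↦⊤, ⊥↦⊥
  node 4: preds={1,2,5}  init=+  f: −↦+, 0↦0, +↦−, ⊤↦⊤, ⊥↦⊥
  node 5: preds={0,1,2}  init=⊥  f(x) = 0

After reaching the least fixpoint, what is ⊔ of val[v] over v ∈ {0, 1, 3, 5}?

⊤

Trace (13 dequeues):
  [1] u=0 | in + | out + | prev ⊥ | push {}
  [2] u=1 | in 0 | out ⊤ | prev + | push {0}
  [3] u=2 | in ⊤ | out ⊤ | prev 0 | push {1}
  [4] u=3 | in + | out − | ==
  [5] u=4 | in ⊤ | out ⊤ | prev + | push {2,3}
  [6] u=5 | in ⊤ | out 0 | prev ⊥ | push {4}
  [7] u=0 | in ⊤ | out ⊤ | prev + | push {5}
  [8] u=1 | in ⊤ | out ⊤ | ==
  [9] u=2 | in ⊤ | out ⊤ | ==
  [10] u=3 | in ⊤ | out ⊤ | prev − | push {2}
  [11] u=4 | in ⊤ | out ⊤ | ==
  [12] u=5 | in ⊤ | out 0 | ==
  [13] u=2 | in ⊤ | out ⊤ | ==

Converged values:
  [0] ⊤
  [1] ⊤
  [2] ⊤
  [3] ⊤
  [4] ⊤
  [5] 0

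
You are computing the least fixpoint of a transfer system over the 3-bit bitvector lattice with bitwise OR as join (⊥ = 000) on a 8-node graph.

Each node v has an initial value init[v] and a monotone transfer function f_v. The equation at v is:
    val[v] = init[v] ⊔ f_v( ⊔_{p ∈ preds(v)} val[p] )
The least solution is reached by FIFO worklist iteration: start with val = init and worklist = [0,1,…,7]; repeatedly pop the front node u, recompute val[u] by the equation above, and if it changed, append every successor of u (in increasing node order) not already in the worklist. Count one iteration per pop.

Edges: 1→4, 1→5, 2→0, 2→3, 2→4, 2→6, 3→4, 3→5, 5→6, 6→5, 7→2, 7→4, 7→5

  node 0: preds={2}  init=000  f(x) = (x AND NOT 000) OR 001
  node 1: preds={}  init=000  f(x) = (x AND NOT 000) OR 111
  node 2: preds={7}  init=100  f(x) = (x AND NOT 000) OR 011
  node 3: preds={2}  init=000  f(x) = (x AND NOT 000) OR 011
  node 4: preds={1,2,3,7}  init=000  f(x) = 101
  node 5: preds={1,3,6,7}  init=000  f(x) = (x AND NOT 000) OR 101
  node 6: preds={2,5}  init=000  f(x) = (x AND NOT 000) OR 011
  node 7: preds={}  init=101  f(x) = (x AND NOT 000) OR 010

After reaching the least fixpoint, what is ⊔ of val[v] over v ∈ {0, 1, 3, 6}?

111

Trace (12 dequeues):
  [1] u=0 | in 100 | out 101 | prev 000 | push {}
  [2] u=1 | in 000 | out 111 | prev 000 | push {}
  [3] u=2 | in 101 | out 111 | prev 100 | push {0}
  [4] u=3 | in 111 | out 111 | prev 000 | push {}
  [5] u=4 | in 111 | out 101 | prev 000 | push {}
  [6] u=5 | in 111 | out 111 | prev 000 | push {}
  [7] u=6 | in 111 | out 111 | prev 000 | push {5}
  [8] u=7 | in 000 | out 111 | prev 101 | push {2,4}
  [9] u=0 | in 111 | out 111 | prev 101 | push {}
  [10] u=5 | in 111 | out 111 | ==
  [11] u=2 | in 111 | out 111 | ==
  [12] u=4 | in 111 | out 101 | ==

Converged values:
  [0] 111
  [1] 111
  [2] 111
  [3] 111
  [4] 101
  [5] 111
  [6] 111
  [7] 111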